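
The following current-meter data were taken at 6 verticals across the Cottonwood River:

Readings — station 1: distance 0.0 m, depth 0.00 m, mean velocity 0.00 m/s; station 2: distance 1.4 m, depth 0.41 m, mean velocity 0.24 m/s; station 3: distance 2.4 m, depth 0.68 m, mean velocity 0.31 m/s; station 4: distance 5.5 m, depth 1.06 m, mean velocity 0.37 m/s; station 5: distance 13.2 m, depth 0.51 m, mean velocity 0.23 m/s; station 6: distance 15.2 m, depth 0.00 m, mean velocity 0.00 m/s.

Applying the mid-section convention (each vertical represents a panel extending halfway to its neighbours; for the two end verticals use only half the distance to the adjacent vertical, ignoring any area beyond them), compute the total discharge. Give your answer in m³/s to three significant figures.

3.24 m³/s

w_2 = (2.4 − 0.0)/2 = 1.2 m; q_2 = 0.24 × 0.41 × 1.2 = 0.1181 m³/s
w_3 = (5.5 − 1.4)/2 = 2.05 m; q_3 = 0.31 × 0.68 × 2.05 = 0.4321 m³/s
w_4 = (13.2 − 2.4)/2 = 5.4 m; q_4 = 0.37 × 1.06 × 5.4 = 2.118 m³/s
w_5 = (15.2 − 5.5)/2 = 4.85 m; q_5 = 0.23 × 0.51 × 4.85 = 0.5689 m³/s
Stations 1, 6 contribute zero (depth or velocity is 0).
Q = Σ qᵢ = 3.237 m³/s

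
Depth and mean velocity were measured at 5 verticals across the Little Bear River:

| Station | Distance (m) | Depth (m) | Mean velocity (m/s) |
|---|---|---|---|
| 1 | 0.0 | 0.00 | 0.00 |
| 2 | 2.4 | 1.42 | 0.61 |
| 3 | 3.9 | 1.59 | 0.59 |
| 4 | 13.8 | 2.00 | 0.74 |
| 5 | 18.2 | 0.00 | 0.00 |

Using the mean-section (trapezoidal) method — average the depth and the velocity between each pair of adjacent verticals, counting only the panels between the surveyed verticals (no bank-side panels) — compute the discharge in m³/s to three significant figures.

Panel 1-2: Δb = 2.4 m, d̄ = (0.00+1.42)/2 = 0.71, v̄ = (0.00+0.61)/2 = 0.305 → q = 2.4×0.71×0.305 = 0.5197 m³/s
Panel 2-3: Δb = 1.5 m, d̄ = (1.42+1.59)/2 = 1.505, v̄ = (0.61+0.59)/2 = 0.6 → q = 1.5×1.505×0.6 = 1.355 m³/s
Panel 3-4: Δb = 9.9 m, d̄ = (1.59+2.00)/2 = 1.795, v̄ = (0.59+0.74)/2 = 0.665 → q = 9.9×1.795×0.665 = 11.82 m³/s
Panel 4-5: Δb = 4.4 m, d̄ = (2.00+0.00)/2 = 1, v̄ = (0.74+0.00)/2 = 0.37 → q = 4.4×1×0.37 = 1.628 m³/s
Q = Σ q = 15.32 m³/s

15.3 m³/s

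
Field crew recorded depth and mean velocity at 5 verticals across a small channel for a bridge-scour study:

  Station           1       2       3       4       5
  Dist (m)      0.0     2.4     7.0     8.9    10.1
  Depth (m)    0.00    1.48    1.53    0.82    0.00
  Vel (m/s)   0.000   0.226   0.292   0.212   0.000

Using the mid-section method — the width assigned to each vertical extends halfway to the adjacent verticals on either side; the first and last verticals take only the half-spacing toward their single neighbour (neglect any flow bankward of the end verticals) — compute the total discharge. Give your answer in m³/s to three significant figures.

2.89 m³/s

w_2 = (7.0 − 0.0)/2 = 3.5 m; q_2 = 0.226 × 1.48 × 3.5 = 1.171 m³/s
w_3 = (8.9 − 2.4)/2 = 3.25 m; q_3 = 0.292 × 1.53 × 3.25 = 1.452 m³/s
w_4 = (10.1 − 7.0)/2 = 1.55 m; q_4 = 0.212 × 0.82 × 1.55 = 0.2695 m³/s
Stations 1, 5 contribute zero (depth or velocity is 0).
Q = Σ qᵢ = 2.892 m³/s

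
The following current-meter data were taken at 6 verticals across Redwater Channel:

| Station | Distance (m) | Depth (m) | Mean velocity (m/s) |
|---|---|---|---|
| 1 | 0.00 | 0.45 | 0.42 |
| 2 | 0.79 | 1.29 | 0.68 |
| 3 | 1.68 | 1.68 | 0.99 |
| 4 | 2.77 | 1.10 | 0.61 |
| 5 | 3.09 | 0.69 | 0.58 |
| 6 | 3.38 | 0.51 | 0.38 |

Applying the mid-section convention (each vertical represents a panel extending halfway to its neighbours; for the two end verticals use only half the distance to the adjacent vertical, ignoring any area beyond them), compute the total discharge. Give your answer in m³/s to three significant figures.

3.08 m³/s

w_1 = (0.79 − 0.00)/2 = 0.395 m; q_1 = 0.42 × 0.45 × 0.395 = 0.07466 m³/s
w_2 = (1.68 − 0.00)/2 = 0.84 m; q_2 = 0.68 × 1.29 × 0.84 = 0.7368 m³/s
w_3 = (2.77 − 0.79)/2 = 0.99 m; q_3 = 0.99 × 1.68 × 0.99 = 1.647 m³/s
w_4 = (3.09 − 1.68)/2 = 0.705 m; q_4 = 0.61 × 1.10 × 0.705 = 0.4731 m³/s
w_5 = (3.38 − 2.77)/2 = 0.305 m; q_5 = 0.58 × 0.69 × 0.305 = 0.1221 m³/s
w_6 = (3.38 − 3.09)/2 = 0.145 m; q_6 = 0.38 × 0.51 × 0.145 = 0.02810 m³/s
Q = Σ qᵢ = 3.081 m³/s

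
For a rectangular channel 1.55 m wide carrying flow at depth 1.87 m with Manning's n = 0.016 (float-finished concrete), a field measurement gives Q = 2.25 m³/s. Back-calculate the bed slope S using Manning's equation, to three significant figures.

0.000344

A = b·y = 1.55 × 1.87 = 2.899 m²
P = b + 2y = 1.55 + 2×1.87 = 5.290 m
R = A/P = 2.899/5.290 = 0.5479 m
S = (Q·n / (1·A·R^(2/3)))² = (2.25×0.016 / (1×2.899×0.6696))² = 0.0003441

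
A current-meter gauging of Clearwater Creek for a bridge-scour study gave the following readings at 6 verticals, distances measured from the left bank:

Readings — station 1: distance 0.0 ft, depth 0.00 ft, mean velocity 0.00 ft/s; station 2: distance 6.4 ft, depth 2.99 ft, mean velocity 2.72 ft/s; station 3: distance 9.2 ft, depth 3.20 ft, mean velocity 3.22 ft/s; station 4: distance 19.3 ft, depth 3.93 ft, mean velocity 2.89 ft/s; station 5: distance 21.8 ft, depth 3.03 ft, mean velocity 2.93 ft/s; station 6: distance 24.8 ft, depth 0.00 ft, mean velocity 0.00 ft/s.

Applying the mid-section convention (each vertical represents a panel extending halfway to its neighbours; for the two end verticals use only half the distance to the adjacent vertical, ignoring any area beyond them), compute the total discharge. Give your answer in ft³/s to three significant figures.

200 ft³/s

w_2 = (9.2 − 0.0)/2 = 4.6 ft; q_2 = 2.72 × 2.99 × 4.6 = 37.41 ft³/s
w_3 = (19.3 − 6.4)/2 = 6.45 ft; q_3 = 3.22 × 3.20 × 6.45 = 66.46 ft³/s
w_4 = (21.8 − 9.2)/2 = 6.3 ft; q_4 = 2.89 × 3.93 × 6.3 = 71.55 ft³/s
w_5 = (24.8 − 19.3)/2 = 2.75 ft; q_5 = 2.93 × 3.03 × 2.75 = 24.41 ft³/s
Stations 1, 6 contribute zero (depth or velocity is 0).
Q = Σ qᵢ = 199.8 ft³/s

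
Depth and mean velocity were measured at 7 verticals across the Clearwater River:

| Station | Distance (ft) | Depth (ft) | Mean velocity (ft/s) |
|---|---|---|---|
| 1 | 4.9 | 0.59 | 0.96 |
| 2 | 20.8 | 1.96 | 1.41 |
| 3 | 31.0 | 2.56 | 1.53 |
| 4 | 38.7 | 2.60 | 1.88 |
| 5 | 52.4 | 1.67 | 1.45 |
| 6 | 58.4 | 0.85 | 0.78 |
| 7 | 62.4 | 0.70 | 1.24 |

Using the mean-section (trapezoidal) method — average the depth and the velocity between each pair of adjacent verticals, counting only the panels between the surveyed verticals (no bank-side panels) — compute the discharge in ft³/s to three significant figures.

Panel 1-2: Δb = 15.9 ft, d̄ = (0.59+1.96)/2 = 1.275, v̄ = (0.96+1.41)/2 = 1.185 → q = 15.9×1.275×1.185 = 24.02 ft³/s
Panel 2-3: Δb = 10.2 ft, d̄ = (1.96+2.56)/2 = 2.26, v̄ = (1.41+1.53)/2 = 1.47 → q = 10.2×2.26×1.47 = 33.89 ft³/s
Panel 3-4: Δb = 7.7 ft, d̄ = (2.56+2.60)/2 = 2.58, v̄ = (1.53+1.88)/2 = 1.705 → q = 7.7×2.58×1.705 = 33.87 ft³/s
Panel 4-5: Δb = 13.7 ft, d̄ = (2.60+1.67)/2 = 2.135, v̄ = (1.88+1.45)/2 = 1.665 → q = 13.7×2.135×1.665 = 48.70 ft³/s
Panel 5-6: Δb = 6 ft, d̄ = (1.67+0.85)/2 = 1.26, v̄ = (1.45+0.78)/2 = 1.115 → q = 6×1.26×1.115 = 8.429 ft³/s
Panel 6-7: Δb = 4 ft, d̄ = (0.85+0.70)/2 = 0.775, v̄ = (0.78+1.24)/2 = 1.01 → q = 4×0.775×1.01 = 3.131 ft³/s
Q = Σ q = 152.0 ft³/s

152 ft³/s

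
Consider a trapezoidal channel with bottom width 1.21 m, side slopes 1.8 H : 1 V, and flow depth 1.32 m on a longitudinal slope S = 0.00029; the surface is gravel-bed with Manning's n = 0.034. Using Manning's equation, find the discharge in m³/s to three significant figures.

1.89 m³/s

A = (b + z·y)·y = (1.21 + 1.8×1.32)×1.32 = 4.734 m²
P = b + 2y√(1+z²) = 1.21 + 2×1.32×√(1+1.8²) = 6.646 m
R = A/P = 4.734/6.646 = 0.7122 m
Q = (1/n)·A·R^(2/3)·S^(1/2) = (1/0.034) × 4.734 × 0.7122^(2/3) × 0.00029^(1/2) = 1.891 m³/s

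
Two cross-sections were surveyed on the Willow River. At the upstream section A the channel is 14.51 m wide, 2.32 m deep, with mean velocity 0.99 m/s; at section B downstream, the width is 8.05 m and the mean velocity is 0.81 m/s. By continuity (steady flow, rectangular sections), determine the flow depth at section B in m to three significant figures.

5.11 m

Q = A₁V₁ = (14.51×2.32) × 0.99 = 33.33 m³/s
d₂ = Q/(b₂ V₂) = 33.33/(8.05×0.81) = 5.111 m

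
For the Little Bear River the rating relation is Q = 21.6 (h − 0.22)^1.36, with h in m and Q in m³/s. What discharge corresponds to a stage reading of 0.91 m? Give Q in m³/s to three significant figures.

Q = 21.6 × (0.91 − 0.22)^1.36 = 21.6 × 0.69^1.36 = 13.04 m³/s

13.0 m³/s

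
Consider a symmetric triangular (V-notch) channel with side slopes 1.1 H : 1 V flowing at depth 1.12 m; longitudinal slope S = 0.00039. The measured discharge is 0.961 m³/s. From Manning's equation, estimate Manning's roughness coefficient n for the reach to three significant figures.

A = z·y² = 1.1×1.12² = 1.380 m²
P = 2y√(1+z²) = 2×1.12×√(1+1.1²) = 3.330 m
R = A/P = 1.380/3.330 = 0.4144 m
n = (1/Q)·A·R^(2/3)·S^(1/2) = (1/0.961) × 1.380 × 0.5558 × 0.01975 = 0.01576

0.0158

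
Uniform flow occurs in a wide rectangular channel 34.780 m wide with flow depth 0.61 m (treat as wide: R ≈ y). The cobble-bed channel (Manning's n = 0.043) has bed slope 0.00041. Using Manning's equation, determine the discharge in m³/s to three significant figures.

A = b·y = 34.780 × 0.61 = 21.22 m²
Wide channel: R ≈ y = 0.61 m
Q = (1/n)·A·R^(2/3)·S^(1/2) = (1/0.043) × 21.22 × 0.6100^(2/3) × 0.00041^(1/2) = 7.186 m³/s

7.19 m³/s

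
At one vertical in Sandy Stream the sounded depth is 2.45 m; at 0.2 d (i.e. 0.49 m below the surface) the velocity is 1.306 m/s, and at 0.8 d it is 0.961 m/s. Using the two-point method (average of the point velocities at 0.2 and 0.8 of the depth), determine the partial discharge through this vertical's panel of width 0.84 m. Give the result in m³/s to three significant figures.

2.33 m³/s

v̄ = (1.306 + 0.961) / 2 = 1.134 m/s
q = v̄ × d × w = 1.134 × 2.45 × 0.84 = 2.333 m³/s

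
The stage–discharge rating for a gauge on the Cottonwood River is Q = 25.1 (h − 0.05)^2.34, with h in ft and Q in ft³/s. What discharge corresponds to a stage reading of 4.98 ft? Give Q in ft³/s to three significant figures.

1050 ft³/s

Q = 25.1 × (4.98 − 0.05)^2.34 = 25.1 × 4.93^2.34 = 1049 ft³/s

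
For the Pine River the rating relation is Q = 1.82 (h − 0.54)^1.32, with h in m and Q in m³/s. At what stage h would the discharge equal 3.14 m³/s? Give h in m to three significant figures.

2.05 m

h − h₀ = (Q/C)^(1/b) = (3.14/1.82)^(1/1.32) = 1.512 m
h = 0.54 + 1.512 = 2.052 m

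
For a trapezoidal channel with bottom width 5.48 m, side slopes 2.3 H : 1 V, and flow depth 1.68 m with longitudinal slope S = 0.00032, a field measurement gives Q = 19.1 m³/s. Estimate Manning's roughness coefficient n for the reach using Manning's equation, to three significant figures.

A = (b + z·y)·y = (5.48 + 2.3×1.68)×1.68 = 15.70 m²
P = b + 2y√(1+z²) = 5.48 + 2×1.68×√(1+2.3²) = 13.91 m
R = A/P = 15.70/13.91 = 1.129 m
n = (1/Q)·A·R^(2/3)·S^(1/2) = (1/19.1) × 15.70 × 1.084 × 0.01789 = 0.01594

0.0159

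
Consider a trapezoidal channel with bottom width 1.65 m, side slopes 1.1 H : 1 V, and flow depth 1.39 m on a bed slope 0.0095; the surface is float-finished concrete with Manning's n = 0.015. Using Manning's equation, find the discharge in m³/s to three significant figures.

24.0 m³/s

A = (b + z·y)·y = (1.65 + 1.1×1.39)×1.39 = 4.419 m²
P = b + 2y√(1+z²) = 1.65 + 2×1.39×√(1+1.1²) = 5.783 m
R = A/P = 4.419/5.783 = 0.7641 m
Q = (1/n)·A·R^(2/3)·S^(1/2) = (1/0.015) × 4.419 × 0.7641^(2/3) × 0.0095^(1/2) = 24.00 m³/s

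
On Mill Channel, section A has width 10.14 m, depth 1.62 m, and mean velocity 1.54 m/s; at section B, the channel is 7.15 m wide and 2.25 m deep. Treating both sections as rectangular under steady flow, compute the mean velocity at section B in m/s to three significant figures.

Q = A₁V₁ = (10.14×1.62) × 1.54 = 25.30 m³/s
A₂ = 7.15 × 2.25 = 16.09 m²
V₂ = Q/A₂ = 25.30/16.09 = 1.572 m/s

1.57 m/s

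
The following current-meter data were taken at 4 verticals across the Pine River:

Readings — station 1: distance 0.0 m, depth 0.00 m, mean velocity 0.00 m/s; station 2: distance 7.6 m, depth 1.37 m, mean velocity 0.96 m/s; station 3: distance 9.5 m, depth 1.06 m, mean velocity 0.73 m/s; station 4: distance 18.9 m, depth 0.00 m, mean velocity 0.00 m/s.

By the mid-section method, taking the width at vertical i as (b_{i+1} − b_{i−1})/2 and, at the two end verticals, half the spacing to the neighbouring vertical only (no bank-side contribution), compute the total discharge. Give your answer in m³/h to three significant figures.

w_2 = (9.5 − 0.0)/2 = 4.75 m; q_2 = 0.96 × 1.37 × 4.75 = 6.247 m³/s
w_3 = (18.9 − 7.6)/2 = 5.65 m; q_3 = 0.73 × 1.06 × 5.65 = 4.372 m³/s
Stations 1, 4 contribute zero (depth or velocity is 0).
Q = Σ qᵢ = 10.62 m³/s
= 10.62 × 3600 = 38230 m³/h

38200 m³/h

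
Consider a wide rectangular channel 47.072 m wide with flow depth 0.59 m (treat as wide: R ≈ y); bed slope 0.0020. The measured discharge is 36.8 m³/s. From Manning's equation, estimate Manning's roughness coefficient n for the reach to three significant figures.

A = b·y = 47.072 × 0.59 = 27.77 m²
Wide channel: R ≈ y = 0.59 m
n = (1/Q)·A·R^(2/3)·S^(1/2) = (1/36.8) × 27.77 × 0.7035 × 0.04472 = 0.02374

0.0237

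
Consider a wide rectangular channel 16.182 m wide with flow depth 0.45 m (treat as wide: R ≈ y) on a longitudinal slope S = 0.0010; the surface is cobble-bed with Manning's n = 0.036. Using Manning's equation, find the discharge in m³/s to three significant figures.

A = b·y = 16.182 × 0.45 = 7.282 m²
Wide channel: R ≈ y = 0.45 m
Q = (1/n)·A·R^(2/3)·S^(1/2) = (1/0.036) × 7.282 × 0.4500^(2/3) × 0.0010^(1/2) = 3.756 m³/s

3.76 m³/s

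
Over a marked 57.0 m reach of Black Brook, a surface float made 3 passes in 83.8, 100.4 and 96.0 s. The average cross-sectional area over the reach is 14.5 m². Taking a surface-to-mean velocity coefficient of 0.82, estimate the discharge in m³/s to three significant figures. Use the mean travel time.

7.26 m³/s

t̄ = (83.8 + 100.4 + 96.0) / 3 = 93.4 s
v_surface = L / t̄ = 57.0 / 93.4 = 0.6103 m/s
v_mean = 0.82 × 0.6103 = 0.5004 m/s
Q = A × v_mean = 14.5 × 0.5004 = 7.256 m³/s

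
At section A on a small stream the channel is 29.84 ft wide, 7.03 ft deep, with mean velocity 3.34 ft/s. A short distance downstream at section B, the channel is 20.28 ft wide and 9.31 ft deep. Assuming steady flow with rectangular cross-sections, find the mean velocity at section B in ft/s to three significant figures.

Q = A₁V₁ = (29.84×7.03) × 3.34 = 700.6 ft³/s
A₂ = 20.28 × 9.31 = 188.8 ft²
V₂ = Q/A₂ = 700.6/188.8 = 3.711 ft/s

3.71 ft/s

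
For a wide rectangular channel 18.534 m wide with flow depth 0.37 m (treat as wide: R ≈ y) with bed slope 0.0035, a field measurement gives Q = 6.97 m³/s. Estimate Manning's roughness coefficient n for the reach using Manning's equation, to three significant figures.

A = b·y = 18.534 × 0.37 = 6.858 m²
Wide channel: R ≈ y = 0.37 m
n = (1/Q)·A·R^(2/3)·S^(1/2) = (1/6.97) × 6.858 × 0.5154 × 0.05916 = 0.03000

0.0300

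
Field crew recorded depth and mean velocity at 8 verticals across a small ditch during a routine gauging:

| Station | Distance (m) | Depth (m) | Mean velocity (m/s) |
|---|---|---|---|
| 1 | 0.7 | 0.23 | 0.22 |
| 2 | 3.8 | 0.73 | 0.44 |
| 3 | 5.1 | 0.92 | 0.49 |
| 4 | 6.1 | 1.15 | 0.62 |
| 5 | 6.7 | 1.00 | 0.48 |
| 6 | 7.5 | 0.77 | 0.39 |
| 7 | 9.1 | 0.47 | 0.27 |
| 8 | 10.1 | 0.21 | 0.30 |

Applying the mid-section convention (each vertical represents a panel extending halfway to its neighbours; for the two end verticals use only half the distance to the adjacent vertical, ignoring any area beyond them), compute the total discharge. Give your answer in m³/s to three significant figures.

w_1 = (3.8 − 0.7)/2 = 1.55 m; q_1 = 0.22 × 0.23 × 1.55 = 0.07843 m³/s
w_2 = (5.1 − 0.7)/2 = 2.2 m; q_2 = 0.44 × 0.73 × 2.2 = 0.7066 m³/s
w_3 = (6.1 − 3.8)/2 = 1.15 m; q_3 = 0.49 × 0.92 × 1.15 = 0.5184 m³/s
w_4 = (6.7 − 5.1)/2 = 0.8 m; q_4 = 0.62 × 1.15 × 0.8 = 0.5704 m³/s
w_5 = (7.5 − 6.1)/2 = 0.7 m; q_5 = 0.48 × 1.00 × 0.7 = 0.3360 m³/s
w_6 = (9.1 − 6.7)/2 = 1.2 m; q_6 = 0.39 × 0.77 × 1.2 = 0.3604 m³/s
w_7 = (10.1 − 7.5)/2 = 1.3 m; q_7 = 0.27 × 0.47 × 1.3 = 0.1650 m³/s
w_8 = (10.1 − 9.1)/2 = 0.5 m; q_8 = 0.30 × 0.21 × 0.5 = 0.03150 m³/s
Q = Σ qᵢ = 2.767 m³/s

2.77 m³/s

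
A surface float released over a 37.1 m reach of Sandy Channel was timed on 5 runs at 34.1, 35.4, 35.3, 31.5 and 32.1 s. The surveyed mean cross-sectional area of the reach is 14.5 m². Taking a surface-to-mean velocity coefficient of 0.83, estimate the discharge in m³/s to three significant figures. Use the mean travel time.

t̄ = (34.1 + 35.4 + 35.3 + 31.5 + 32.1) / 5 = 33.68 s
v_surface = L / t̄ = 37.1 / 33.68 = 1.102 m/s
v_mean = 0.83 × 1.102 = 0.9143 m/s
Q = A × v_mean = 14.5 × 0.9143 = 13.26 m³/s

13.3 m³/s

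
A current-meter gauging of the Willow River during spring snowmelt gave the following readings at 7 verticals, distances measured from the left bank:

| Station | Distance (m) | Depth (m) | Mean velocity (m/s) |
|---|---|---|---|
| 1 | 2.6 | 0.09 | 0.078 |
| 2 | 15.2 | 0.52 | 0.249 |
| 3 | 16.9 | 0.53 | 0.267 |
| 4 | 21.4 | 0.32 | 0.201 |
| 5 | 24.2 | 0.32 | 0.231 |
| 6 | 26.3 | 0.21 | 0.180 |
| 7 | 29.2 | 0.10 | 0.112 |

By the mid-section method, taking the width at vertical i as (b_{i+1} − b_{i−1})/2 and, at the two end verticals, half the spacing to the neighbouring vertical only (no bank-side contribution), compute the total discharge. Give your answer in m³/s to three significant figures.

w_1 = (15.2 − 2.6)/2 = 6.3 m; q_1 = 0.078 × 0.09 × 6.3 = 0.04423 m³/s
w_2 = (16.9 − 2.6)/2 = 7.15 m; q_2 = 0.249 × 0.52 × 7.15 = 0.9258 m³/s
w_3 = (21.4 − 15.2)/2 = 3.1 m; q_3 = 0.267 × 0.53 × 3.1 = 0.4387 m³/s
w_4 = (24.2 − 16.9)/2 = 3.65 m; q_4 = 0.201 × 0.32 × 3.65 = 0.2348 m³/s
w_5 = (26.3 − 21.4)/2 = 2.45 m; q_5 = 0.231 × 0.32 × 2.45 = 0.1811 m³/s
w_6 = (29.2 − 24.2)/2 = 2.5 m; q_6 = 0.180 × 0.21 × 2.5 = 0.09450 m³/s
w_7 = (29.2 − 26.3)/2 = 1.45 m; q_7 = 0.112 × 0.10 × 1.45 = 0.01624 m³/s
Q = Σ qᵢ = 1.935 m³/s

1.94 m³/s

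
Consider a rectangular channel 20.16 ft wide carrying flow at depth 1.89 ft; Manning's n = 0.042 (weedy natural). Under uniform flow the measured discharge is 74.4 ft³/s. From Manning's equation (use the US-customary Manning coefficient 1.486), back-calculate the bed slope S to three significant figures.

0.00164

A = b·y = 20.16 × 1.89 = 38.10 ft²
P = b + 2y = 20.16 + 2×1.89 = 23.94 ft
R = A/P = 38.10/23.94 = 1.592 ft
S = (Q·n / (1.486·A·R^(2/3)))² = (74.4×0.042 / (1.486×38.10×1.363))² = 0.001639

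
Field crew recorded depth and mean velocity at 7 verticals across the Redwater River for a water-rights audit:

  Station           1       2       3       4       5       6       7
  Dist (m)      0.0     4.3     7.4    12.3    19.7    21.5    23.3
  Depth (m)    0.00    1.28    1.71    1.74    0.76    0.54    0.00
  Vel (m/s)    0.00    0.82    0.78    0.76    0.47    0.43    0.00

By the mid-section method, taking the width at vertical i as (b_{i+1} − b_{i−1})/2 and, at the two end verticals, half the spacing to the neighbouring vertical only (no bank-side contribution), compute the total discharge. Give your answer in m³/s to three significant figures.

w_2 = (7.4 − 0.0)/2 = 3.7 m; q_2 = 0.82 × 1.28 × 3.7 = 3.884 m³/s
w_3 = (12.3 − 4.3)/2 = 4 m; q_3 = 0.78 × 1.71 × 4 = 5.335 m³/s
w_4 = (19.7 − 7.4)/2 = 6.15 m; q_4 = 0.76 × 1.74 × 6.15 = 8.133 m³/s
w_5 = (21.5 − 12.3)/2 = 4.6 m; q_5 = 0.47 × 0.76 × 4.6 = 1.643 m³/s
w_6 = (23.3 − 19.7)/2 = 1.8 m; q_6 = 0.43 × 0.54 × 1.8 = 0.4180 m³/s
Stations 1, 7 contribute zero (depth or velocity is 0).
Q = Σ qᵢ = 19.41 m³/s

19.4 m³/s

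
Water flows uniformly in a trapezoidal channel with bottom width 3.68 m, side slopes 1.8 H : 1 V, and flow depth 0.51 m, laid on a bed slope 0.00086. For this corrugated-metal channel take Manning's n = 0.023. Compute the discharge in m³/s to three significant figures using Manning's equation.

A = (b + z·y)·y = (3.68 + 1.8×0.51)×0.51 = 2.345 m²
P = b + 2y√(1+z²) = 3.68 + 2×0.51×√(1+1.8²) = 5.780 m
R = A/P = 2.345/5.780 = 0.4057 m
Q = (1/n)·A·R^(2/3)·S^(1/2) = (1/0.023) × 2.345 × 0.4057^(2/3) × 0.00086^(1/2) = 1.639 m³/s

1.64 m³/s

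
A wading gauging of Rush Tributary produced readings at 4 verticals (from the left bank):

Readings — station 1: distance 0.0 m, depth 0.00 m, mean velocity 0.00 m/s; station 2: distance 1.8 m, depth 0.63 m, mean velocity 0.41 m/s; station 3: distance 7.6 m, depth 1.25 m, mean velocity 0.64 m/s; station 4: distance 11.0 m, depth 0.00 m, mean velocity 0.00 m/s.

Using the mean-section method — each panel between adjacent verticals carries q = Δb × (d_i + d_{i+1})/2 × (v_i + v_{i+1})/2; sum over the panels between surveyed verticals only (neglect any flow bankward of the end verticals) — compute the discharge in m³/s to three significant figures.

Panel 1-2: Δb = 1.8 m, d̄ = (0.00+0.63)/2 = 0.315, v̄ = (0.00+0.41)/2 = 0.205 → q = 1.8×0.315×0.205 = 0.1162 m³/s
Panel 2-3: Δb = 5.8 m, d̄ = (0.63+1.25)/2 = 0.94, v̄ = (0.41+0.64)/2 = 0.525 → q = 5.8×0.94×0.525 = 2.862 m³/s
Panel 3-4: Δb = 3.4 m, d̄ = (1.25+0.00)/2 = 0.625, v̄ = (0.64+0.00)/2 = 0.32 → q = 3.4×0.625×0.32 = 0.6800 m³/s
Q = Σ q = 3.659 m³/s

3.66 m³/s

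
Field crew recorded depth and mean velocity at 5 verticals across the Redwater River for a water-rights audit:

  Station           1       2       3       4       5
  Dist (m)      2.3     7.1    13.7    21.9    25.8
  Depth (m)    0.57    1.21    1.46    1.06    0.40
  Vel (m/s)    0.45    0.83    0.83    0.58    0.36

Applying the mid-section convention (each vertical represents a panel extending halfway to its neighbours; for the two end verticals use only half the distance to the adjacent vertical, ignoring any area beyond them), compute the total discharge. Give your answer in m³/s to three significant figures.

w_1 = (7.1 − 2.3)/2 = 2.4 m; q_1 = 0.45 × 0.57 × 2.4 = 0.6156 m³/s
w_2 = (13.7 − 2.3)/2 = 5.7 m; q_2 = 0.83 × 1.21 × 5.7 = 5.725 m³/s
w_3 = (21.9 − 7.1)/2 = 7.4 m; q_3 = 0.83 × 1.46 × 7.4 = 8.967 m³/s
w_4 = (25.8 − 13.7)/2 = 6.05 m; q_4 = 0.58 × 1.06 × 6.05 = 3.720 m³/s
w_5 = (25.8 − 21.9)/2 = 1.95 m; q_5 = 0.36 × 0.40 × 1.95 = 0.2808 m³/s
Q = Σ qᵢ = 19.31 m³/s

19.3 m³/s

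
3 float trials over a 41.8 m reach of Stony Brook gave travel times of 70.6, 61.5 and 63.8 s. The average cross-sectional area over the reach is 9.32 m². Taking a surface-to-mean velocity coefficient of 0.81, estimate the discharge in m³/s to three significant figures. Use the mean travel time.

t̄ = (70.6 + 61.5 + 63.8) / 3 = 65.3 s
v_surface = L / t̄ = 41.8 / 65.3 = 0.6401 m/s
v_mean = 0.81 × 0.6401 = 0.5185 m/s
Q = A × v_mean = 9.32 × 0.5185 = 4.832 m³/s

4.83 m³/s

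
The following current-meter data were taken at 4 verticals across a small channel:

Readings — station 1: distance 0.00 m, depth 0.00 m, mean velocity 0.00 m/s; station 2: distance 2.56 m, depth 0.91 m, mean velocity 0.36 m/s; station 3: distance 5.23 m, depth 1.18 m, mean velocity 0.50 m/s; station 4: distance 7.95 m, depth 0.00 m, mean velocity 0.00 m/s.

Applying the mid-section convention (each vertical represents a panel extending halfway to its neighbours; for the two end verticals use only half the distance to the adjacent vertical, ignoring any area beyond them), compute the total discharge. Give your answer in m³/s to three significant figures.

w_2 = (5.23 − 0.00)/2 = 2.615 m; q_2 = 0.36 × 0.91 × 2.615 = 0.8567 m³/s
w_3 = (7.95 − 2.56)/2 = 2.695 m; q_3 = 0.50 × 1.18 × 2.695 = 1.590 m³/s
Stations 1, 4 contribute zero (depth or velocity is 0).
Q = Σ qᵢ = 2.447 m³/s

2.45 m³/s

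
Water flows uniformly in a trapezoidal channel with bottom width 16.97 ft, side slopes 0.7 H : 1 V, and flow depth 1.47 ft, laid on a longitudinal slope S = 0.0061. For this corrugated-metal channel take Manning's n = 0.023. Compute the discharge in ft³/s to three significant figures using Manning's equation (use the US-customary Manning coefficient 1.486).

158 ft³/s

A = (b + z·y)·y = (16.97 + 0.7×1.47)×1.47 = 26.46 ft²
P = b + 2y√(1+z²) = 16.97 + 2×1.47×√(1+0.7²) = 20.56 ft
R = A/P = 26.46/20.56 = 1.287 ft
Q = (1.486/n)·A·R^(2/3)·S^(1/2) = (1.486/0.023) × 26.46 × 1.287^(2/3) × 0.0061^(1/2) = 158.0 ft³/s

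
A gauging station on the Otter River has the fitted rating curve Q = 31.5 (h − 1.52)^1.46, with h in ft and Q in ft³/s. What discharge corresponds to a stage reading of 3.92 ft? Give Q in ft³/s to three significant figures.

113 ft³/s

Q = 31.5 × (3.92 − 1.52)^1.46 = 31.5 × 2.4^1.46 = 113.1 ft³/s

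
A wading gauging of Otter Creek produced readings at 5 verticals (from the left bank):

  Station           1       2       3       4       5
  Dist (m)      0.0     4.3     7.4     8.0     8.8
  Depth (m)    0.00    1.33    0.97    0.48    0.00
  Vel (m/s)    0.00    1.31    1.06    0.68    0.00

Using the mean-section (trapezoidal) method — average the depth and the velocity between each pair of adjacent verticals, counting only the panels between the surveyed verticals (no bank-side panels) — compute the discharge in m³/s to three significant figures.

6.54 m³/s

Panel 1-2: Δb = 4.3 m, d̄ = (0.00+1.33)/2 = 0.665, v̄ = (0.00+1.31)/2 = 0.655 → q = 4.3×0.665×0.655 = 1.873 m³/s
Panel 2-3: Δb = 3.1 m, d̄ = (1.33+0.97)/2 = 1.15, v̄ = (1.31+1.06)/2 = 1.185 → q = 3.1×1.15×1.185 = 4.225 m³/s
Panel 3-4: Δb = 0.6 m, d̄ = (0.97+0.48)/2 = 0.725, v̄ = (1.06+0.68)/2 = 0.87 → q = 0.6×0.725×0.87 = 0.3785 m³/s
Panel 4-5: Δb = 0.8 m, d̄ = (0.48+0.00)/2 = 0.24, v̄ = (0.68+0.00)/2 = 0.34 → q = 0.8×0.24×0.34 = 0.06528 m³/s
Q = Σ q = 6.541 m³/s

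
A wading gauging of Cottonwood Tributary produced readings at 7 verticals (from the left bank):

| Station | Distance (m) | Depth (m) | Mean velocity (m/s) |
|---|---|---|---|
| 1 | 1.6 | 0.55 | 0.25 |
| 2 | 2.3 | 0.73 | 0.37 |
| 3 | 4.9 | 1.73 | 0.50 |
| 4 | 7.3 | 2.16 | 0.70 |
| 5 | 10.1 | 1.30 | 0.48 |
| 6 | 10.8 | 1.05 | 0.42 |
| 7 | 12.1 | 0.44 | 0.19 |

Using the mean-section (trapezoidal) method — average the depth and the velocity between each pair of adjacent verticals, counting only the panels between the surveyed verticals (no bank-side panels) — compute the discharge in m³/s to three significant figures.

Panel 1-2: Δb = 0.7 m, d̄ = (0.55+0.73)/2 = 0.64, v̄ = (0.25+0.37)/2 = 0.31 → q = 0.7×0.64×0.31 = 0.1389 m³/s
Panel 2-3: Δb = 2.6 m, d̄ = (0.73+1.73)/2 = 1.23, v̄ = (0.37+0.50)/2 = 0.435 → q = 2.6×1.23×0.435 = 1.391 m³/s
Panel 3-4: Δb = 2.4 m, d̄ = (1.73+2.16)/2 = 1.945, v̄ = (0.50+0.70)/2 = 0.6 → q = 2.4×1.945×0.6 = 2.801 m³/s
Panel 4-5: Δb = 2.8 m, d̄ = (2.16+1.30)/2 = 1.73, v̄ = (0.70+0.48)/2 = 0.59 → q = 2.8×1.73×0.59 = 2.858 m³/s
Panel 5-6: Δb = 0.7 m, d̄ = (1.30+1.05)/2 = 1.175, v̄ = (0.48+0.42)/2 = 0.45 → q = 0.7×1.175×0.45 = 0.3701 m³/s
Panel 6-7: Δb = 1.3 m, d̄ = (1.05+0.44)/2 = 0.745, v̄ = (0.42+0.19)/2 = 0.305 → q = 1.3×0.745×0.305 = 0.2954 m³/s
Q = Σ q = 7.854 m³/s

7.85 m³/s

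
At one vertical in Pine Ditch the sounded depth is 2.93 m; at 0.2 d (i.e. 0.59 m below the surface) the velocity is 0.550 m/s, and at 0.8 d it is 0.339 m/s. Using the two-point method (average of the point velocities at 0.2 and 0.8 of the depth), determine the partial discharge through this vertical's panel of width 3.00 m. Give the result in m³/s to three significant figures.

3.91 m³/s

v̄ = (0.550 + 0.339) / 2 = 0.4445 m/s
q = v̄ × d × w = 0.4445 × 2.93 × 3.00 = 3.907 m³/s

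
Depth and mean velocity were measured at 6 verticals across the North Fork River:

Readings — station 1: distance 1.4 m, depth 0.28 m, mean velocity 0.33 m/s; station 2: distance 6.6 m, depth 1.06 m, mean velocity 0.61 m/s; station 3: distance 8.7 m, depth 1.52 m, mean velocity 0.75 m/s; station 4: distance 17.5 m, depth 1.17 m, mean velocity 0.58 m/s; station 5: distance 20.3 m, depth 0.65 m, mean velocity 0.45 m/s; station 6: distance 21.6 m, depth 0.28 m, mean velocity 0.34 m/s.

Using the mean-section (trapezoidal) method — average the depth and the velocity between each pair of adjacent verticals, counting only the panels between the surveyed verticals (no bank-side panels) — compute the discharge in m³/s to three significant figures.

Panel 1-2: Δb = 5.2 m, d̄ = (0.28+1.06)/2 = 0.67, v̄ = (0.33+0.61)/2 = 0.47 → q = 5.2×0.67×0.47 = 1.637 m³/s
Panel 2-3: Δb = 2.1 m, d̄ = (1.06+1.52)/2 = 1.29, v̄ = (0.61+0.75)/2 = 0.68 → q = 2.1×1.29×0.68 = 1.842 m³/s
Panel 3-4: Δb = 8.8 m, d̄ = (1.52+1.17)/2 = 1.345, v̄ = (0.75+0.58)/2 = 0.665 → q = 8.8×1.345×0.665 = 7.871 m³/s
Panel 4-5: Δb = 2.8 m, d̄ = (1.17+0.65)/2 = 0.91, v̄ = (0.58+0.45)/2 = 0.515 → q = 2.8×0.91×0.515 = 1.312 m³/s
Panel 5-6: Δb = 1.3 m, d̄ = (0.65+0.28)/2 = 0.465, v̄ = (0.45+0.34)/2 = 0.395 → q = 1.3×0.465×0.395 = 0.2388 m³/s
Q = Σ q = 12.90 m³/s

12.9 m³/s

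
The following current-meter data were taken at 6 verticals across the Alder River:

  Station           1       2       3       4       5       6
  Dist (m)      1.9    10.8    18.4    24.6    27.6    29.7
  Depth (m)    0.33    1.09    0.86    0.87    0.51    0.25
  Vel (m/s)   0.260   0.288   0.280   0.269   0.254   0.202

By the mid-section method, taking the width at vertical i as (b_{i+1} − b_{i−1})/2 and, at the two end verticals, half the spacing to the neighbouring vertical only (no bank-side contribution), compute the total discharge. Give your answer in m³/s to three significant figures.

6.09 m³/s

w_1 = (10.8 − 1.9)/2 = 4.45 m; q_1 = 0.260 × 0.33 × 4.45 = 0.3818 m³/s
w_2 = (18.4 − 1.9)/2 = 8.25 m; q_2 = 0.288 × 1.09 × 8.25 = 2.590 m³/s
w_3 = (24.6 − 10.8)/2 = 6.9 m; q_3 = 0.280 × 0.86 × 6.9 = 1.662 m³/s
w_4 = (27.6 − 18.4)/2 = 4.6 m; q_4 = 0.269 × 0.87 × 4.6 = 1.077 m³/s
w_5 = (29.7 − 24.6)/2 = 2.55 m; q_5 = 0.254 × 0.51 × 2.55 = 0.3303 m³/s
w_6 = (29.7 − 27.6)/2 = 1.05 m; q_6 = 0.202 × 0.25 × 1.05 = 0.05303 m³/s
Q = Σ qᵢ = 6.093 m³/s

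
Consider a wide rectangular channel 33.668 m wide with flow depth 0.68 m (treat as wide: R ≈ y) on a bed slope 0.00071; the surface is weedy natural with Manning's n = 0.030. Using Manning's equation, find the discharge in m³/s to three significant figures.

A = b·y = 33.668 × 0.68 = 22.89 m²
Wide channel: R ≈ y = 0.68 m
Q = (1/n)·A·R^(2/3)·S^(1/2) = (1/0.030) × 22.89 × 0.6800^(2/3) × 0.00071^(1/2) = 15.72 m³/s

15.7 m³/s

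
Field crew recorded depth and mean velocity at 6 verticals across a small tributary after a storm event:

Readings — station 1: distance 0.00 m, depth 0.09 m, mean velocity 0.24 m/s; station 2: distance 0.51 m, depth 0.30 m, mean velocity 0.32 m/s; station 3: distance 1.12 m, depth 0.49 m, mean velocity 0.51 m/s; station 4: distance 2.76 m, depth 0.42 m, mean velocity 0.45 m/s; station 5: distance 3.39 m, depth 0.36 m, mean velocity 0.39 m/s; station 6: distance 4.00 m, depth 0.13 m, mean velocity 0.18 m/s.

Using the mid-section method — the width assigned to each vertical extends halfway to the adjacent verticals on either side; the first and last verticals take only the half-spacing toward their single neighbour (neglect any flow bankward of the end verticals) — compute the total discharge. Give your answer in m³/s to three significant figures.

w_1 = (0.51 − 0.00)/2 = 0.255 m; q_1 = 0.24 × 0.09 × 0.255 = 0.005508 m³/s
w_2 = (1.12 − 0.00)/2 = 0.56 m; q_2 = 0.32 × 0.30 × 0.56 = 0.05376 m³/s
w_3 = (2.76 − 0.51)/2 = 1.125 m; q_3 = 0.51 × 0.49 × 1.125 = 0.2811 m³/s
w_4 = (3.39 − 1.12)/2 = 1.135 m; q_4 = 0.45 × 0.42 × 1.135 = 0.2145 m³/s
w_5 = (4.00 − 2.76)/2 = 0.62 m; q_5 = 0.39 × 0.36 × 0.62 = 0.08705 m³/s
w_6 = (4.00 − 3.39)/2 = 0.305 m; q_6 = 0.18 × 0.13 × 0.305 = 0.007137 m³/s
Q = Σ qᵢ = 0.6491 m³/s

0.649 m³/s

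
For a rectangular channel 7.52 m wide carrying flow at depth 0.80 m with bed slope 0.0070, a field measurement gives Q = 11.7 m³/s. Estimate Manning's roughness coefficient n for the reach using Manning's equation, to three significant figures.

0.0326

A = b·y = 7.52 × 0.80 = 6.016 m²
P = b + 2y = 7.52 + 2×0.80 = 9.120 m
R = A/P = 6.016/9.120 = 0.6596 m
n = (1/Q)·A·R^(2/3)·S^(1/2) = (1/11.7) × 6.016 × 0.7578 × 0.08367 = 0.03260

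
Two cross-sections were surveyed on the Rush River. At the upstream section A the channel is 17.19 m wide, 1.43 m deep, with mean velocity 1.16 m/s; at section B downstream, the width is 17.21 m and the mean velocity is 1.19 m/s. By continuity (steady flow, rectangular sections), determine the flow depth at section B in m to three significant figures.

1.39 m

Q = A₁V₁ = (17.19×1.43) × 1.16 = 28.51 m³/s
d₂ = Q/(b₂ V₂) = 28.51/(17.21×1.19) = 1.392 m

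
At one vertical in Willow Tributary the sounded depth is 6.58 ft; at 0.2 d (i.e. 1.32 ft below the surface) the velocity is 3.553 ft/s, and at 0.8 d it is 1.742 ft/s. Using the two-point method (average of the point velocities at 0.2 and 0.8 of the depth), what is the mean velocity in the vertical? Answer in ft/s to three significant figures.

v̄ = (3.553 + 1.742) / 2 = 2.648 ft/s

2.65 ft/s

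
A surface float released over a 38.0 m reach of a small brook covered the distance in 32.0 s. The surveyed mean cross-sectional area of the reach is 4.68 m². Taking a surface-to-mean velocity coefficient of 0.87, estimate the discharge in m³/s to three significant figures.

v_surface = L / t̄ = 38.0 / 32 = 1.188 m/s
v_mean = 0.87 × 1.188 = 1.033 m/s
Q = A × v_mean = 4.68 × 1.033 = 4.835 m³/s

4.84 m³/s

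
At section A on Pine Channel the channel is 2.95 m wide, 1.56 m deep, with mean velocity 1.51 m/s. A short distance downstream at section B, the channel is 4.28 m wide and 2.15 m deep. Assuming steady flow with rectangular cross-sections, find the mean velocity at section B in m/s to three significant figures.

0.755 m/s

Q = A₁V₁ = (2.95×1.56) × 1.51 = 6.949 m³/s
A₂ = 4.28 × 2.15 = 9.202 m²
V₂ = Q/A₂ = 6.949/9.202 = 0.7552 m/s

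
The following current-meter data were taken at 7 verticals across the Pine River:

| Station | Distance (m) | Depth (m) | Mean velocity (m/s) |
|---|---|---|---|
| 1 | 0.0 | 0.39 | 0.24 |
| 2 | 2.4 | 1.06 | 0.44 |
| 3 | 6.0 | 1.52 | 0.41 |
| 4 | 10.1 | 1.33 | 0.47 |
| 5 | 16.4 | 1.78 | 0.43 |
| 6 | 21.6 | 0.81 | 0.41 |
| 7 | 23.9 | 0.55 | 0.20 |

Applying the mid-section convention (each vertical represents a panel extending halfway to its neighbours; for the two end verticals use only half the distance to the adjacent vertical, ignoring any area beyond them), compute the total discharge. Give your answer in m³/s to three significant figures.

w_1 = (2.4 − 0.0)/2 = 1.2 m; q_1 = 0.24 × 0.39 × 1.2 = 0.1123 m³/s
w_2 = (6.0 − 0.0)/2 = 3 m; q_2 = 0.44 × 1.06 × 3 = 1.399 m³/s
w_3 = (10.1 − 2.4)/2 = 3.85 m; q_3 = 0.41 × 1.52 × 3.85 = 2.399 m³/s
w_4 = (16.4 − 6.0)/2 = 5.2 m; q_4 = 0.47 × 1.33 × 5.2 = 3.251 m³/s
w_5 = (21.6 − 10.1)/2 = 5.75 m; q_5 = 0.43 × 1.78 × 5.75 = 4.401 m³/s
w_6 = (23.9 − 16.4)/2 = 3.75 m; q_6 = 0.41 × 0.81 × 3.75 = 1.245 m³/s
w_7 = (23.9 − 21.6)/2 = 1.15 m; q_7 = 0.20 × 0.55 × 1.15 = 0.1265 m³/s
Q = Σ qᵢ = 12.93 m³/s

12.9 m³/s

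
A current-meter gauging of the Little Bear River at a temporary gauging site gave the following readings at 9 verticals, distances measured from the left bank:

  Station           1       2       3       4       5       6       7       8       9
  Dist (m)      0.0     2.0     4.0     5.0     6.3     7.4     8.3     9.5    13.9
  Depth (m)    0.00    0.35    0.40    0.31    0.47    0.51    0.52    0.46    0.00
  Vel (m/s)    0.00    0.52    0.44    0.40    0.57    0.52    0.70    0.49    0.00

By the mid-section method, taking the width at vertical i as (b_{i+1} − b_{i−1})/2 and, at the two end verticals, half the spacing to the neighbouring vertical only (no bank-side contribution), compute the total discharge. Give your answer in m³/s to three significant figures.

w_2 = (4.0 − 0.0)/2 = 2 m; q_2 = 0.52 × 0.35 × 2 = 0.3640 m³/s
w_3 = (5.0 − 2.0)/2 = 1.5 m; q_3 = 0.44 × 0.40 × 1.5 = 0.2640 m³/s
w_4 = (6.3 − 4.0)/2 = 1.15 m; q_4 = 0.40 × 0.31 × 1.15 = 0.1426 m³/s
w_5 = (7.4 − 5.0)/2 = 1.2 m; q_5 = 0.57 × 0.47 × 1.2 = 0.3215 m³/s
w_6 = (8.3 − 6.3)/2 = 1 m; q_6 = 0.52 × 0.51 × 1 = 0.2652 m³/s
w_7 = (9.5 − 7.4)/2 = 1.05 m; q_7 = 0.70 × 0.52 × 1.05 = 0.3822 m³/s
w_8 = (13.9 − 8.3)/2 = 2.8 m; q_8 = 0.49 × 0.46 × 2.8 = 0.6311 m³/s
Stations 1, 9 contribute zero (depth or velocity is 0).
Q = Σ qᵢ = 2.371 m³/s

2.37 m³/s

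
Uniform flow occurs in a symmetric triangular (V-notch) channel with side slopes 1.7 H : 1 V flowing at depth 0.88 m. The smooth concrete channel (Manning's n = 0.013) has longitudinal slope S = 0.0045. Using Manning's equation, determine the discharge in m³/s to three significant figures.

3.56 m³/s

A = z·y² = 1.7×0.88² = 1.316 m²
P = 2y√(1+z²) = 2×0.88×√(1+1.7²) = 3.471 m
R = A/P = 1.316/3.471 = 0.3793 m
Q = (1/n)·A·R^(2/3)·S^(1/2) = (1/0.013) × 1.316 × 0.3793^(2/3) × 0.0045^(1/2) = 3.559 m³/s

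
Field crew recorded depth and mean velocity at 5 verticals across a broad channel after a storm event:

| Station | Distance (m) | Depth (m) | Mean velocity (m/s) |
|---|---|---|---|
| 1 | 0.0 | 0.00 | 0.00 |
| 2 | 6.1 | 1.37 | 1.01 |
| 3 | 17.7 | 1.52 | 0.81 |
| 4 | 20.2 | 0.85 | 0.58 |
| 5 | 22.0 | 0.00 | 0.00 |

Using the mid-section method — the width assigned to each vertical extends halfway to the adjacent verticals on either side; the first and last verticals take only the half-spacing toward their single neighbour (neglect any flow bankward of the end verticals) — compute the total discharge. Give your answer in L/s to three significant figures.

22000 L/s

w_2 = (17.7 − 0.0)/2 = 8.85 m; q_2 = 1.01 × 1.37 × 8.85 = 12.25 m³/s
w_3 = (20.2 − 6.1)/2 = 7.05 m; q_3 = 0.81 × 1.52 × 7.05 = 8.680 m³/s
w_4 = (22.0 − 17.7)/2 = 2.15 m; q_4 = 0.58 × 0.85 × 2.15 = 1.060 m³/s
Stations 1, 5 contribute zero (depth or velocity is 0).
Q = Σ qᵢ = 21.99 m³/s
= 21.99 × 1000 = 21990 L/s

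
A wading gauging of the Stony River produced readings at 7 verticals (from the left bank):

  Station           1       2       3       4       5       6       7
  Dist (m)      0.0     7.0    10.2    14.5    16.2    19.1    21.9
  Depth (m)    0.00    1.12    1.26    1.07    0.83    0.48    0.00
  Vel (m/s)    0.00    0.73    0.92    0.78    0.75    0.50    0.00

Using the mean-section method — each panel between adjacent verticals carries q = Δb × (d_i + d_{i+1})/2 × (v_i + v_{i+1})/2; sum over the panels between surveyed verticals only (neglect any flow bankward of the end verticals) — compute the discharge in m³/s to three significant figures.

11.4 m³/s

Panel 1-2: Δb = 7 m, d̄ = (0.00+1.12)/2 = 0.56, v̄ = (0.00+0.73)/2 = 0.365 → q = 7×0.56×0.365 = 1.431 m³/s
Panel 2-3: Δb = 3.2 m, d̄ = (1.12+1.26)/2 = 1.19, v̄ = (0.73+0.92)/2 = 0.825 → q = 3.2×1.19×0.825 = 3.142 m³/s
Panel 3-4: Δb = 4.3 m, d̄ = (1.26+1.07)/2 = 1.165, v̄ = (0.92+0.78)/2 = 0.85 → q = 4.3×1.165×0.85 = 4.258 m³/s
Panel 4-5: Δb = 1.7 m, d̄ = (1.07+0.83)/2 = 0.95, v̄ = (0.78+0.75)/2 = 0.765 → q = 1.7×0.95×0.765 = 1.235 m³/s
Panel 5-6: Δb = 2.9 m, d̄ = (0.83+0.48)/2 = 0.655, v̄ = (0.75+0.50)/2 = 0.625 → q = 2.9×0.655×0.625 = 1.187 m³/s
Panel 6-7: Δb = 2.8 m, d̄ = (0.48+0.00)/2 = 0.24, v̄ = (0.50+0.00)/2 = 0.25 → q = 2.8×0.24×0.25 = 0.1680 m³/s
Q = Σ q = 11.42 m³/s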